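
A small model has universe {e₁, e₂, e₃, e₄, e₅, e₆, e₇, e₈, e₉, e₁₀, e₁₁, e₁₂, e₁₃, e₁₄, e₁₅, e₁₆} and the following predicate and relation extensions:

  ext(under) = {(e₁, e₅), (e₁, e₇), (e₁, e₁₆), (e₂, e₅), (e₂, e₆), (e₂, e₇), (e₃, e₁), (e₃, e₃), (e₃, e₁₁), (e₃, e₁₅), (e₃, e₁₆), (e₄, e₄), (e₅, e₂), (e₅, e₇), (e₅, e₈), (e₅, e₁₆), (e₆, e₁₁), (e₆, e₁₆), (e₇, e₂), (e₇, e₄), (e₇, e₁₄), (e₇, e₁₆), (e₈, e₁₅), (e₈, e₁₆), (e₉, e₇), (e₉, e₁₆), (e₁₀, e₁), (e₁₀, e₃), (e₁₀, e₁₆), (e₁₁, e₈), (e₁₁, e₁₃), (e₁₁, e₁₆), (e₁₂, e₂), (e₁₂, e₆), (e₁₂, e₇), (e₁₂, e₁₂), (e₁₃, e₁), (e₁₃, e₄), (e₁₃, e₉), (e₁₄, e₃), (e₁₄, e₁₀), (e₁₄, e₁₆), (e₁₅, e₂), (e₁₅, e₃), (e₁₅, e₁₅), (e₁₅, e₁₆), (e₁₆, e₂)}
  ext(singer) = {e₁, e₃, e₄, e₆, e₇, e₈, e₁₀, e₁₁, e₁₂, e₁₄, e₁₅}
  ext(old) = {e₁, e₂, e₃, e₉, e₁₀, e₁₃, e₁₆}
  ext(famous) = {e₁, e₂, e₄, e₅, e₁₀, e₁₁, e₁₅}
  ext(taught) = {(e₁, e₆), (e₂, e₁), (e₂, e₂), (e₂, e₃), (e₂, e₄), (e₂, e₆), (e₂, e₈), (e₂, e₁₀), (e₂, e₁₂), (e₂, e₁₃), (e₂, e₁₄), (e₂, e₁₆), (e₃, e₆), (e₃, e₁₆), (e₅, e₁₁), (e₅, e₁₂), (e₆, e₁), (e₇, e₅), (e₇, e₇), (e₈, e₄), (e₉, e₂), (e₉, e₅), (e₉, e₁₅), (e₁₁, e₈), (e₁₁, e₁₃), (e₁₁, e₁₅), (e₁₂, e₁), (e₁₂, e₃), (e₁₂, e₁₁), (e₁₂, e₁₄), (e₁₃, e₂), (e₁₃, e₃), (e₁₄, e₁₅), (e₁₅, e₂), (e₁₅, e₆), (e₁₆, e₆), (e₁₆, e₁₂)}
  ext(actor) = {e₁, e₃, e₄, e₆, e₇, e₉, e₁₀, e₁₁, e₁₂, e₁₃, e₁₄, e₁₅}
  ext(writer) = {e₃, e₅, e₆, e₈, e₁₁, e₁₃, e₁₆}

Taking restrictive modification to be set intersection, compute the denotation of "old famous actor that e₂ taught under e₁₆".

{e₁, e₁₀}

⟦that e₂ taught⟧ = {x : ⟨e₂, x⟩ ∈ ⟦taught⟧} = {e₁, e₂, e₃, e₄, e₆, e₈, e₁₀, e₁₂, e₁₃, e₁₄, e₁₆}
⟦under e₁₆⟧ = {x : ⟨x, e₁₆⟩ ∈ ⟦under⟧} = {e₁, e₃, e₅, e₆, e₇, e₈, e₉, e₁₀, e₁₁, e₁₄, e₁₅}
⟦actor⟧ = {e₁, e₃, e₄, e₆, e₇, e₉, e₁₀, e₁₁, e₁₂, e₁₃, e₁₄, e₁₅}
… ∩ ⟦that e₂ taught⟧ = {e₁, e₃, e₄, e₆, e₇, e₉, e₁₀, e₁₁, e₁₂, e₁₃, e₁₄, e₁₅} ∩ {e₁, e₂, e₃, e₄, e₆, e₈, e₁₀, e₁₂, e₁₃, e₁₄, e₁₆} = {e₁, e₃, e₄, e₆, e₁₀, e₁₂, e₁₃, e₁₄}
… ∩ ⟦under e₁₆⟧ = {e₁, e₃, e₄, e₆, e₁₀, e₁₂, e₁₃, e₁₄} ∩ {e₁, e₃, e₅, e₆, e₇, e₈, e₉, e₁₀, e₁₁, e₁₄, e₁₅} = {e₁, e₃, e₆, e₁₀, e₁₄}
… ∩ ⟦old⟧ = {e₁, e₃, e₆, e₁₀, e₁₄} ∩ {e₁, e₂, e₃, e₉, e₁₀, e₁₃, e₁₆} = {e₁, e₃, e₁₀}
… ∩ ⟦famous⟧ = {e₁, e₃, e₁₀} ∩ {e₁, e₂, e₄, e₅, e₁₀, e₁₁, e₁₅} = {e₁, e₁₀}
So ⟦old famous actor that e₂ taught under e₁₆⟧ = {e₁, e₁₀}.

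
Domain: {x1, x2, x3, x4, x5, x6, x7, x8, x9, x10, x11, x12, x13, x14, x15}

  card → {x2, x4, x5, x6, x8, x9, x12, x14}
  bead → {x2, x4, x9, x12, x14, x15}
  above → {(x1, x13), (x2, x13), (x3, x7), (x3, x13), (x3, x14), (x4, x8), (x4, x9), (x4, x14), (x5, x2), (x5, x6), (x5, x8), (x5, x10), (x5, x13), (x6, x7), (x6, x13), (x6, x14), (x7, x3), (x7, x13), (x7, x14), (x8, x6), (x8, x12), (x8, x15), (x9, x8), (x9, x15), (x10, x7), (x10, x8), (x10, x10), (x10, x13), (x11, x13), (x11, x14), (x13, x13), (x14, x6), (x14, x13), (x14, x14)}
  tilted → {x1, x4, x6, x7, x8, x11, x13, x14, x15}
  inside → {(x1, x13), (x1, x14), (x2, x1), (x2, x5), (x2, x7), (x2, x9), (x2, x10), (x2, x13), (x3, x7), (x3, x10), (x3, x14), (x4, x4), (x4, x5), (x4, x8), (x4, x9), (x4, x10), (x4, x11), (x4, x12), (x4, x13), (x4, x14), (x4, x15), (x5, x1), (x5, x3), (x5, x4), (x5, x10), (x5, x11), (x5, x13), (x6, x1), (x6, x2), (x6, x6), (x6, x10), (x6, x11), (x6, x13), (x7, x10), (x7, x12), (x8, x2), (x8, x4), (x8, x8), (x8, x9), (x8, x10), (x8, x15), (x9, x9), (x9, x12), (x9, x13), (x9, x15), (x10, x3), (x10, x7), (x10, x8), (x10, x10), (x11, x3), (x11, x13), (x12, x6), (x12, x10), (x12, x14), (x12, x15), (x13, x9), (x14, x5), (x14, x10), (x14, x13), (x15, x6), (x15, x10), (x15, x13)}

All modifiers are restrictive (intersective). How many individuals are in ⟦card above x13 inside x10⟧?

⟦above x13⟧ = {x : ⟨x, x13⟩ ∈ ⟦above⟧} = {x1, x2, x3, x5, x6, x7, x10, x11, x13, x14}
⟦inside x10⟧ = {x : ⟨x, x10⟩ ∈ ⟦inside⟧} = {x2, x3, x4, x5, x6, x7, x8, x10, x12, x14, x15}
⟦card⟧ = {x2, x4, x5, x6, x8, x9, x12, x14}
… ∩ ⟦above x13⟧ = {x2, x4, x5, x6, x8, x9, x12, x14} ∩ {x1, x2, x3, x5, x6, x7, x10, x11, x13, x14} = {x2, x5, x6, x14}
… ∩ ⟦inside x10⟧ = {x2, x5, x6, x14} ∩ {x2, x3, x4, x5, x6, x7, x8, x10, x12, x14, x15} = {x2, x5, x6, x14}
⟦card above x13 inside x10⟧ = {x2, x5, x6, x14}, so the cardinality is 4.

4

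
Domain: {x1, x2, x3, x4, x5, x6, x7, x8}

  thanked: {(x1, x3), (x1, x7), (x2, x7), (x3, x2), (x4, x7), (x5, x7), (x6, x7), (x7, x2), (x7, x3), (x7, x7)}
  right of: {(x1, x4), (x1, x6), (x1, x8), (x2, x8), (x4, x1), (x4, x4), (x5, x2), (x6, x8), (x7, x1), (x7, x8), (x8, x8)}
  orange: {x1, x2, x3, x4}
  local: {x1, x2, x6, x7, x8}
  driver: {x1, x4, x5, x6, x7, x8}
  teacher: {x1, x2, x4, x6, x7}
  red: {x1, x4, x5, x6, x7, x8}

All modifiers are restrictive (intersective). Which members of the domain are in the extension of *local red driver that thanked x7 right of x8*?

⟦that thanked x7⟧ = {x : ⟨x, x7⟩ ∈ ⟦thanked⟧} = {x1, x2, x4, x5, x6, x7}
⟦right of x8⟧ = {x : ⟨x, x8⟩ ∈ ⟦right of⟧} = {x1, x2, x6, x7, x8}
⟦driver⟧ = {x1, x4, x5, x6, x7, x8}
… ∩ ⟦that thanked x7⟧ = {x1, x4, x5, x6, x7, x8} ∩ {x1, x2, x4, x5, x6, x7} = {x1, x4, x5, x6, x7}
… ∩ ⟦right of x8⟧ = {x1, x4, x5, x6, x7} ∩ {x1, x2, x6, x7, x8} = {x1, x6, x7}
… ∩ ⟦local⟧ = {x1, x6, x7} ∩ {x1, x2, x6, x7, x8} = {x1, x6, x7}
… ∩ ⟦red⟧ = {x1, x6, x7} ∩ {x1, x4, x5, x6, x7, x8} = {x1, x6, x7}
So ⟦local red driver that thanked x7 right of x8⟧ = {x1, x6, x7}.

{x1, x6, x7}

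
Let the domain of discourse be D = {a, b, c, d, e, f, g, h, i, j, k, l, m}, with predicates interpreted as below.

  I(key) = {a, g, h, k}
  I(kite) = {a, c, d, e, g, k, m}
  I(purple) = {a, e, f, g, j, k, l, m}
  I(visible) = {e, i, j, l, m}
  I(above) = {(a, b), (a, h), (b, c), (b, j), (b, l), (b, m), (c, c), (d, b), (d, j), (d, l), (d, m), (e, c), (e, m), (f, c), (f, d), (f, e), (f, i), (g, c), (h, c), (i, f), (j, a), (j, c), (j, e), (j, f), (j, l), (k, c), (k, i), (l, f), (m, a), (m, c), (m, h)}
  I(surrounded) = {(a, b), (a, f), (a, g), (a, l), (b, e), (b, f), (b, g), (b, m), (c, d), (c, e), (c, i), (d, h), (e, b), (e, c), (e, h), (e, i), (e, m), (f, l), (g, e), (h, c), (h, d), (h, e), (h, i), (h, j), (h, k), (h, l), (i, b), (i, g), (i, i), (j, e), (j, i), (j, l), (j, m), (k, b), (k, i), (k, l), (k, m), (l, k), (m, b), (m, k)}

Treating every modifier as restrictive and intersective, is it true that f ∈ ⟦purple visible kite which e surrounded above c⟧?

⟦which e surrounded⟧ = {x : ⟨e, x⟩ ∈ ⟦surrounded⟧} = {b, c, h, i, m}
⟦above c⟧ = {x : ⟨x, c⟩ ∈ ⟦above⟧} = {b, c, e, f, g, h, j, k, m}
⟦kite⟧ = {a, c, d, e, g, k, m}
… ∩ ⟦which e surrounded⟧ = {a, c, d, e, g, k, m} ∩ {b, c, h, i, m} = {c, m}
… ∩ ⟦above c⟧ = {c, m} ∩ {b, c, e, f, g, h, j, k, m} = {c, m}
… ∩ ⟦purple⟧ = {c, m} ∩ {a, e, f, g, j, k, l, m} = {m}
… ∩ ⟦visible⟧ = {m} ∩ {e, i, j, l, m} = {m}
⟦purple visible kite which e surrounded above c⟧ = {m}; f ∉ this set.

no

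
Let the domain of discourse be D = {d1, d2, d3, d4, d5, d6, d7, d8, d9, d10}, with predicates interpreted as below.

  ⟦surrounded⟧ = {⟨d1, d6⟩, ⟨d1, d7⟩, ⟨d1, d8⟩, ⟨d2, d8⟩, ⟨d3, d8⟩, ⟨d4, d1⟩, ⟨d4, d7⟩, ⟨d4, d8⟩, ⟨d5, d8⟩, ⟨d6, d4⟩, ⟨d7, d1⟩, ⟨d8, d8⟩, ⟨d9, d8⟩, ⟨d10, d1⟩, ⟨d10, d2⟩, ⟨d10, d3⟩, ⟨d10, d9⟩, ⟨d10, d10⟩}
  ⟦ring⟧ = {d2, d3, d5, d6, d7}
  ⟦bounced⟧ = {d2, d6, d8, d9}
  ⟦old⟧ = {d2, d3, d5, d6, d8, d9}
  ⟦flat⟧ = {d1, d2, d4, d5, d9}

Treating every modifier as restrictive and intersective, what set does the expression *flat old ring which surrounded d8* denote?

⟦which surrounded d8⟧ = {x : ⟨x, d8⟩ ∈ ⟦surrounded⟧} = {d1, d2, d3, d4, d5, d8, d9}
⟦ring⟧ = {d2, d3, d5, d6, d7}
… ∩ ⟦which surrounded d8⟧ = {d2, d3, d5, d6, d7} ∩ {d1, d2, d3, d4, d5, d8, d9} = {d2, d3, d5}
… ∩ ⟦flat⟧ = {d2, d3, d5} ∩ {d1, d2, d4, d5, d9} = {d2, d5}
… ∩ ⟦old⟧ = {d2, d5} ∩ {d2, d3, d5, d6, d8, d9} = {d2, d5}
So ⟦flat old ring which surrounded d8⟧ = {d2, d5}.

{d2, d5}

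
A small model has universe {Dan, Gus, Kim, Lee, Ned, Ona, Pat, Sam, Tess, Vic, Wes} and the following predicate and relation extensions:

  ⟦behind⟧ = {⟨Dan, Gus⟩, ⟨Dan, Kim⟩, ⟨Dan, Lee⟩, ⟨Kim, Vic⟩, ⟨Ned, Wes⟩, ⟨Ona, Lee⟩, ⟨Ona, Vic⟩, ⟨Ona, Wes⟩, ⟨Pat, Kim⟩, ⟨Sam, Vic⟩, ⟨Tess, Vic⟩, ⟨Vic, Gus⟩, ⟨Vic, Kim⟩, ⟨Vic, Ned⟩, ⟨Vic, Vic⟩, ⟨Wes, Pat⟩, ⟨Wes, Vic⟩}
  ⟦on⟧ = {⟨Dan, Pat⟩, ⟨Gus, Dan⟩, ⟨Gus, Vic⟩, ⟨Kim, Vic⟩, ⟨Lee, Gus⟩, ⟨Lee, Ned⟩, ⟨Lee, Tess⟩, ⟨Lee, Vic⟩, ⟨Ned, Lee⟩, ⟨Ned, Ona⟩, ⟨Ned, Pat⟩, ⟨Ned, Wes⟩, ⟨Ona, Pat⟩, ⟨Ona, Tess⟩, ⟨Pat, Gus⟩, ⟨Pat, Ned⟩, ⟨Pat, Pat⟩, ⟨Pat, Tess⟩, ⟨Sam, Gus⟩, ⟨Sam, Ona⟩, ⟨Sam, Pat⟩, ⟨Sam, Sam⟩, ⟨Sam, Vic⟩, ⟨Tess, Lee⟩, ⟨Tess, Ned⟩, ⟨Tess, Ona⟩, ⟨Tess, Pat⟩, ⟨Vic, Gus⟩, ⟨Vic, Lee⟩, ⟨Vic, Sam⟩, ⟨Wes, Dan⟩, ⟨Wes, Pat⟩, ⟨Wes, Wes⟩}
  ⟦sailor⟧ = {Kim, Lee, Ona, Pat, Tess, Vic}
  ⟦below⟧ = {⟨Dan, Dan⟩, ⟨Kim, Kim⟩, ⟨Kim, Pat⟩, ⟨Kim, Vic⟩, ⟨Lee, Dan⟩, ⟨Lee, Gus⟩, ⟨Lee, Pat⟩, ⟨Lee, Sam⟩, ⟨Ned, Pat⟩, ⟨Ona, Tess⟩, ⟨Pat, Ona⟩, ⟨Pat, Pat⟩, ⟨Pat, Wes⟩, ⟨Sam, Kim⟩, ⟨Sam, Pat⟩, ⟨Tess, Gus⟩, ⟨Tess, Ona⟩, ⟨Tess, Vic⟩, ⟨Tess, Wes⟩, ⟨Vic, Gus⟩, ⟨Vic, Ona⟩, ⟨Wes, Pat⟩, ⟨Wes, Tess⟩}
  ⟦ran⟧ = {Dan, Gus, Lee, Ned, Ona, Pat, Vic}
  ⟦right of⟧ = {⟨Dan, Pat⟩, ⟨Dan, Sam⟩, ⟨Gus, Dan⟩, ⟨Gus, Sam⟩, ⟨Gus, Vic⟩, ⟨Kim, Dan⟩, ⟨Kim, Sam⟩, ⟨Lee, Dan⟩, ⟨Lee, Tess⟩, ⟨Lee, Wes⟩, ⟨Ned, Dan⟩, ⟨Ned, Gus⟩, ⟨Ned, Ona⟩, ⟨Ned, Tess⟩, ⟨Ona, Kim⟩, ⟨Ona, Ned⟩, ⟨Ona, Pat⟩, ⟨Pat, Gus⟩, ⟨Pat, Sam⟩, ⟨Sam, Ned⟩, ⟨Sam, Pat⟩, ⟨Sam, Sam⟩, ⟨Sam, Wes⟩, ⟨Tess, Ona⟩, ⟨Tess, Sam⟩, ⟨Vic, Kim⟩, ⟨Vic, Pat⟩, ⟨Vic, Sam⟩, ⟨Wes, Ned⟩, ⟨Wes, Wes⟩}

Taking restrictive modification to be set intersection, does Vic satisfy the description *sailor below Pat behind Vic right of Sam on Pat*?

no

⟦below Pat⟧ = {x : ⟨x, Pat⟩ ∈ ⟦below⟧} = {Kim, Lee, Ned, Pat, Sam, Wes}
⟦behind Vic⟧ = {x : ⟨x, Vic⟩ ∈ ⟦behind⟧} = {Kim, Ona, Sam, Tess, Vic, Wes}
⟦right of Sam⟧ = {x : ⟨x, Sam⟩ ∈ ⟦right of⟧} = {Dan, Gus, Kim, Pat, Sam, Tess, Vic}
⟦on Pat⟧ = {x : ⟨x, Pat⟩ ∈ ⟦on⟧} = {Dan, Ned, Ona, Pat, Sam, Tess, Wes}
⟦sailor⟧ = {Kim, Lee, Ona, Pat, Tess, Vic}
… ∩ ⟦below Pat⟧ = {Kim, Lee, Ona, Pat, Tess, Vic} ∩ {Kim, Lee, Ned, Pat, Sam, Wes} = {Kim, Lee, Pat}
… ∩ ⟦behind Vic⟧ = {Kim, Lee, Pat} ∩ {Kim, Ona, Sam, Tess, Vic, Wes} = {Kim}
… ∩ ⟦right of Sam⟧ = {Kim} ∩ {Dan, Gus, Kim, Pat, Sam, Tess, Vic} = {Kim}
… ∩ ⟦on Pat⟧ = {Kim} ∩ {Dan, Ned, Ona, Pat, Sam, Tess, Wes} = ∅
⟦sailor below Pat behind Vic right of Sam on Pat⟧ = ∅; Vic ∉ this set.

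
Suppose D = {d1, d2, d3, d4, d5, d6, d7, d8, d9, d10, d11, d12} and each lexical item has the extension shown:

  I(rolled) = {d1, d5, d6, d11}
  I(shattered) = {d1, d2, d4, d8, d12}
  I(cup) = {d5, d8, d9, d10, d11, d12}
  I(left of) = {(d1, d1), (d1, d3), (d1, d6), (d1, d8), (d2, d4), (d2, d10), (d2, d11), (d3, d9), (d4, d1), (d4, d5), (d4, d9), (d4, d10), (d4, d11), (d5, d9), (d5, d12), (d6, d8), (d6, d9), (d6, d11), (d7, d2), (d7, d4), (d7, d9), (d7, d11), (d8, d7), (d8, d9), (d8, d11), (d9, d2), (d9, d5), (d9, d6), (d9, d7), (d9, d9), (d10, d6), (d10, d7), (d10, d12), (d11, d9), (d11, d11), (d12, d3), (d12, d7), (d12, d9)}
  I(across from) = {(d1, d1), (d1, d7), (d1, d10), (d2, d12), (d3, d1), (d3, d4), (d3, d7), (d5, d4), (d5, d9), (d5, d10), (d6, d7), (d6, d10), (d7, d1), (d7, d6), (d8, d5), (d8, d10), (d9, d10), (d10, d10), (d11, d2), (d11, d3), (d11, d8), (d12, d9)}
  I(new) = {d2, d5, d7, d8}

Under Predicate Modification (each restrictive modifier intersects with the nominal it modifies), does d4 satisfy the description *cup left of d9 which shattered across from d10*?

no

⟦left of d9⟧ = {x : ⟨x, d9⟩ ∈ ⟦left of⟧} = {d3, d4, d5, d6, d7, d8, d9, d11, d12}
⟦which shattered⟧ = ⟦shattered⟧ = {d1, d2, d4, d8, d12}
⟦across from d10⟧ = {x : ⟨x, d10⟩ ∈ ⟦across from⟧} = {d1, d5, d6, d8, d9, d10}
⟦cup⟧ = {d5, d8, d9, d10, d11, d12}
… ∩ ⟦left of d9⟧ = {d5, d8, d9, d10, d11, d12} ∩ {d3, d4, d5, d6, d7, d8, d9, d11, d12} = {d5, d8, d9, d11, d12}
… ∩ ⟦which shattered⟧ = {d5, d8, d9, d11, d12} ∩ {d1, d2, d4, d8, d12} = {d8, d12}
… ∩ ⟦across from d10⟧ = {d8, d12} ∩ {d1, d5, d6, d8, d9, d10} = {d8}
⟦cup left of d9 which shattered across from d10⟧ = {d8}; d4 ∉ this set.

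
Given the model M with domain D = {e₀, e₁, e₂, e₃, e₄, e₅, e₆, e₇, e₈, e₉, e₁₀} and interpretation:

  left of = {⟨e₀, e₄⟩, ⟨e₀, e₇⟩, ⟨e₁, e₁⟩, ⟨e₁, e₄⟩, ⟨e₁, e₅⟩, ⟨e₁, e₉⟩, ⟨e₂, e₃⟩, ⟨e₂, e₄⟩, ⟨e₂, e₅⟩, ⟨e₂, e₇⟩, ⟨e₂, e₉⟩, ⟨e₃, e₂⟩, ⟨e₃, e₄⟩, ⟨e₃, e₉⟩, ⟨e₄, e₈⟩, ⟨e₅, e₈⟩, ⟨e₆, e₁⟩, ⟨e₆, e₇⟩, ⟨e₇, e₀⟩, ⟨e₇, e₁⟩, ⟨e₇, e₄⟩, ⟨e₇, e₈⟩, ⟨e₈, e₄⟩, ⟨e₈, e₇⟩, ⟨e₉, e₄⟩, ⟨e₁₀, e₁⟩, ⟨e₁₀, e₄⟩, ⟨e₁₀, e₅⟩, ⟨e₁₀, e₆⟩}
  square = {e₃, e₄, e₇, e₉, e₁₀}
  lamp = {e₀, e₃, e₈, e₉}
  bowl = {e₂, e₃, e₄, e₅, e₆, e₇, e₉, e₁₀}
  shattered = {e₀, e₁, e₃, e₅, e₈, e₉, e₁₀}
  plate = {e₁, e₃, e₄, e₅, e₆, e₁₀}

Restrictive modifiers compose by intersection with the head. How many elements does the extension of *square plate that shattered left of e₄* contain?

⟦that shattered⟧ = ⟦shattered⟧ = {e₀, e₁, e₃, e₅, e₈, e₉, e₁₀}
⟦left of e₄⟧ = {x : ⟨x, e₄⟩ ∈ ⟦left of⟧} = {e₀, e₁, e₂, e₃, e₇, e₈, e₉, e₁₀}
⟦plate⟧ = {e₁, e₃, e₄, e₅, e₆, e₁₀}
… ∩ ⟦that shattered⟧ = {e₁, e₃, e₄, e₅, e₆, e₁₀} ∩ {e₀, e₁, e₃, e₅, e₈, e₉, e₁₀} = {e₁, e₃, e₅, e₁₀}
… ∩ ⟦left of e₄⟧ = {e₁, e₃, e₅, e₁₀} ∩ {e₀, e₁, e₂, e₃, e₇, e₈, e₉, e₁₀} = {e₁, e₃, e₁₀}
… ∩ ⟦square⟧ = {e₁, e₃, e₁₀} ∩ {e₃, e₄, e₇, e₉, e₁₀} = {e₃, e₁₀}
⟦square plate that shattered left of e₄⟧ = {e₃, e₁₀}, so the cardinality is 2.

2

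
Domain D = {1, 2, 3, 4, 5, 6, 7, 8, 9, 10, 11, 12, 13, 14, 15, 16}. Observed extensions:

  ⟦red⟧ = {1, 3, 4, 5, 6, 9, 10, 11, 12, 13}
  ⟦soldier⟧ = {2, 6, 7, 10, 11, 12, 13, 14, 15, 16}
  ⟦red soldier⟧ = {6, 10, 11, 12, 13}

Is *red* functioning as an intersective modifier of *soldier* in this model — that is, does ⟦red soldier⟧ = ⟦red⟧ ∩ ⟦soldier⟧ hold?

⟦red⟧ ∩ ⟦soldier⟧ = {1, 3, 4, 5, 6, 9, 10, 11, 12, 13} ∩ {2, 6, 7, 10, 11, 12, 13, 14, 15, 16} = {6, 10, 11, 12, 13}
Observed ⟦red soldier⟧ = {6, 10, 11, 12, 13}.
These coincide, so the modifier is intersective here.

yes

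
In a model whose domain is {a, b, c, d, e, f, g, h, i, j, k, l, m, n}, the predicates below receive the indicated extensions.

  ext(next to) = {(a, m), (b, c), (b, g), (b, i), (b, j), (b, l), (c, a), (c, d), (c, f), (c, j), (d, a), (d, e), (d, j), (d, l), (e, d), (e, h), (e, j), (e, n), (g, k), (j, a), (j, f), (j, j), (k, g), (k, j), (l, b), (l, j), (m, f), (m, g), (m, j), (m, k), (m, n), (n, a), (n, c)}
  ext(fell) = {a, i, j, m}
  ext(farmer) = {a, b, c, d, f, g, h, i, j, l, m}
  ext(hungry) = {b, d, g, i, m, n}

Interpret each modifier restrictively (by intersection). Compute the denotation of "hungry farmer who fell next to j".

⟦who fell⟧ = ⟦fell⟧ = {a, i, j, m}
⟦next to j⟧ = {x : ⟨x, j⟩ ∈ ⟦next to⟧} = {b, c, d, e, j, k, l, m}
⟦farmer⟧ = {a, b, c, d, f, g, h, i, j, l, m}
… ∩ ⟦who fell⟧ = {a, b, c, d, f, g, h, i, j, l, m} ∩ {a, i, j, m} = {a, i, j, m}
… ∩ ⟦next to j⟧ = {a, i, j, m} ∩ {b, c, d, e, j, k, l, m} = {j, m}
… ∩ ⟦hungry⟧ = {j, m} ∩ {b, d, g, i, m, n} = {m}
So ⟦hungry farmer who fell next to j⟧ = {m}.

{m}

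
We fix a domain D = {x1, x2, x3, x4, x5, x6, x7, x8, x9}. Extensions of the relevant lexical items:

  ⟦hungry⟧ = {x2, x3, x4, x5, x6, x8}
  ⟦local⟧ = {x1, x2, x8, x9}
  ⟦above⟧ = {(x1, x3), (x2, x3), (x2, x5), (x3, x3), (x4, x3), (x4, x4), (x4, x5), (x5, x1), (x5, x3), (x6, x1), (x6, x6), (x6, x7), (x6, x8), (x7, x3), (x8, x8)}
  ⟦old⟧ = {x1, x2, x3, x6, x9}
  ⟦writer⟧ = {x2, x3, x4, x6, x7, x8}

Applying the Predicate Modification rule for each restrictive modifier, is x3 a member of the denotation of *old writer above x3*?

⟦above x3⟧ = {x : ⟨x, x3⟩ ∈ ⟦above⟧} = {x1, x2, x3, x4, x5, x7}
⟦writer⟧ = {x2, x3, x4, x6, x7, x8}
… ∩ ⟦above x3⟧ = {x2, x3, x4, x6, x7, x8} ∩ {x1, x2, x3, x4, x5, x7} = {x2, x3, x4, x7}
… ∩ ⟦old⟧ = {x2, x3, x4, x7} ∩ {x1, x2, x3, x6, x9} = {x2, x3}
⟦old writer above x3⟧ = {x2, x3}; x3 ∈ this set.

yes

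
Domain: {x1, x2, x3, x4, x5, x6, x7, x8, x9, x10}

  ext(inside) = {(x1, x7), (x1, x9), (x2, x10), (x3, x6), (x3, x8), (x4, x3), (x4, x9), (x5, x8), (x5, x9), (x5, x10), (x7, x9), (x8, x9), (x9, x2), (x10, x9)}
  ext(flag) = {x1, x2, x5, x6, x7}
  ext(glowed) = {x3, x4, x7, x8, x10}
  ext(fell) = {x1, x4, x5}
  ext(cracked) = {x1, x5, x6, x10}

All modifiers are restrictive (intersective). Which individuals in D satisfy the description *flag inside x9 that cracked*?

{x1, x5}

⟦inside x9⟧ = {x : ⟨x, x9⟩ ∈ ⟦inside⟧} = {x1, x4, x5, x7, x8, x10}
⟦that cracked⟧ = ⟦cracked⟧ = {x1, x5, x6, x10}
⟦flag⟧ = {x1, x2, x5, x6, x7}
… ∩ ⟦inside x9⟧ = {x1, x2, x5, x6, x7} ∩ {x1, x4, x5, x7, x8, x10} = {x1, x5, x7}
… ∩ ⟦that cracked⟧ = {x1, x5, x7} ∩ {x1, x5, x6, x10} = {x1, x5}
So ⟦flag inside x9 that cracked⟧ = {x1, x5}.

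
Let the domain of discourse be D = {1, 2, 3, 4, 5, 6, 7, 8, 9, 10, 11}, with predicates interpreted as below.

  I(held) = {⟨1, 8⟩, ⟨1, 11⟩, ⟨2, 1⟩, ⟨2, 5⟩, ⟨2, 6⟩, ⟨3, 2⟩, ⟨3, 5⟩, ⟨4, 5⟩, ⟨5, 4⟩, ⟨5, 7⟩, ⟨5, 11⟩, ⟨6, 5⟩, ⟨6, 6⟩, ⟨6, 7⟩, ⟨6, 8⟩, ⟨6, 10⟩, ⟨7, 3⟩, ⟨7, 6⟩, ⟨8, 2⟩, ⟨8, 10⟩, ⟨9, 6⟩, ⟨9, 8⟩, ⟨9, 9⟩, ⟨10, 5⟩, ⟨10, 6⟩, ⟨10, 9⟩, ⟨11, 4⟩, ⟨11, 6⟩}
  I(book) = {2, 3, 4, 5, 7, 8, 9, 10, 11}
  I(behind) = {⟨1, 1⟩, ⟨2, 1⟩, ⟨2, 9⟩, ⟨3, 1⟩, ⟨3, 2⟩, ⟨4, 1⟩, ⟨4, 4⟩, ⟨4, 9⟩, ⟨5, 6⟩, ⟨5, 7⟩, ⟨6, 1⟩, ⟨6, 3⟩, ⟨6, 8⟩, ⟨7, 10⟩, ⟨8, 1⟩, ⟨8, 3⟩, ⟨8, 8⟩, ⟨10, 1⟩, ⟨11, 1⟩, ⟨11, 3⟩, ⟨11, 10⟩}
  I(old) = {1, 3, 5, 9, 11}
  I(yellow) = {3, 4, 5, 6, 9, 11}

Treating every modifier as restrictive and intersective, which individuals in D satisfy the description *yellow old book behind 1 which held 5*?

{3}

⟦behind 1⟧ = {x : ⟨x, 1⟩ ∈ ⟦behind⟧} = {1, 2, 3, 4, 6, 8, 10, 11}
⟦which held 5⟧ = {x : ⟨x, 5⟩ ∈ ⟦held⟧} = {2, 3, 4, 6, 10}
⟦book⟧ = {2, 3, 4, 5, 7, 8, 9, 10, 11}
… ∩ ⟦behind 1⟧ = {2, 3, 4, 5, 7, 8, 9, 10, 11} ∩ {1, 2, 3, 4, 6, 8, 10, 11} = {2, 3, 4, 8, 10, 11}
… ∩ ⟦which held 5⟧ = {2, 3, 4, 8, 10, 11} ∩ {2, 3, 4, 6, 10} = {2, 3, 4, 10}
… ∩ ⟦yellow⟧ = {2, 3, 4, 10} ∩ {3, 4, 5, 6, 9, 11} = {3, 4}
… ∩ ⟦old⟧ = {3, 4} ∩ {1, 3, 5, 9, 11} = {3}
So ⟦yellow old book behind 1 which held 5⟧ = {3}.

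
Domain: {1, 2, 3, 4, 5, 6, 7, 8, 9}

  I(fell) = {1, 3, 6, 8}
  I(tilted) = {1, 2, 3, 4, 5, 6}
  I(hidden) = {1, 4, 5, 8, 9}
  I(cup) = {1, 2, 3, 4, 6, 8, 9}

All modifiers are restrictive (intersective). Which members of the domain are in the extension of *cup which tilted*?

⟦which tilted⟧ = ⟦tilted⟧ = {1, 2, 3, 4, 5, 6}
⟦cup⟧ = {1, 2, 3, 4, 6, 8, 9}
… ∩ ⟦which tilted⟧ = {1, 2, 3, 4, 6, 8, 9} ∩ {1, 2, 3, 4, 5, 6} = {1, 2, 3, 4, 6}
So ⟦cup which tilted⟧ = {1, 2, 3, 4, 6}.

{1, 2, 3, 4, 6}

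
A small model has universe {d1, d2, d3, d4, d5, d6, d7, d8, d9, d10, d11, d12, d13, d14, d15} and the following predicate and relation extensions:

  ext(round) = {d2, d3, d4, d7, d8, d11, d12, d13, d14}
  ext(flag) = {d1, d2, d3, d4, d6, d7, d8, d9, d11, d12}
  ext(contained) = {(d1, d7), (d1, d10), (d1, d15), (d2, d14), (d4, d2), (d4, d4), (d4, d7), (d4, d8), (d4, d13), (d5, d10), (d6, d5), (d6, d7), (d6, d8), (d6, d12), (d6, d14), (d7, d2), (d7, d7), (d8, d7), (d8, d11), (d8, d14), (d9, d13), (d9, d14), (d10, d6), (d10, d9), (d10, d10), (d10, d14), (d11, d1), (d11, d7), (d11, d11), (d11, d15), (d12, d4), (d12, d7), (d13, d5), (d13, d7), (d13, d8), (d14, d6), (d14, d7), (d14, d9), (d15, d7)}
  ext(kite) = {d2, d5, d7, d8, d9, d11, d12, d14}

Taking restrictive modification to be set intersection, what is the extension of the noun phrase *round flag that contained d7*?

⟦that contained d7⟧ = {x : ⟨x, d7⟩ ∈ ⟦contained⟧} = {d1, d4, d6, d7, d8, d11, d12, d13, d14, d15}
⟦flag⟧ = {d1, d2, d3, d4, d6, d7, d8, d9, d11, d12}
… ∩ ⟦that contained d7⟧ = {d1, d2, d3, d4, d6, d7, d8, d9, d11, d12} ∩ {d1, d4, d6, d7, d8, d11, d12, d13, d14, d15} = {d1, d4, d6, d7, d8, d11, d12}
… ∩ ⟦round⟧ = {d1, d4, d6, d7, d8, d11, d12} ∩ {d2, d3, d4, d7, d8, d11, d12, d13, d14} = {d4, d7, d8, d11, d12}
So ⟦round flag that contained d7⟧ = {d4, d7, d8, d11, d12}.

{d4, d7, d8, d11, d12}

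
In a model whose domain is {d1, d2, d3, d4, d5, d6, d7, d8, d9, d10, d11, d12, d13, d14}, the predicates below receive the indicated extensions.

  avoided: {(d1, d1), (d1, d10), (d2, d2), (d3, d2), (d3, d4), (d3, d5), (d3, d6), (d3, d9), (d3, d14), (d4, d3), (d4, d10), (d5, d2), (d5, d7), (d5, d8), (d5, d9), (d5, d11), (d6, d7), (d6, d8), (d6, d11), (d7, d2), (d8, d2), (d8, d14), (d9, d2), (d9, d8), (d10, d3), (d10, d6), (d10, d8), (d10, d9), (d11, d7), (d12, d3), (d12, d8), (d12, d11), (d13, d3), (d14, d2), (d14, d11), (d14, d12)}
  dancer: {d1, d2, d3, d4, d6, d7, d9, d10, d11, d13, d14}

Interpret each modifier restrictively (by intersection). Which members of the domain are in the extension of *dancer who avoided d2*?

⟦who avoided d2⟧ = {x : ⟨x, d2⟩ ∈ ⟦avoided⟧} = {d2, d3, d5, d7, d8, d9, d14}
⟦dancer⟧ = {d1, d2, d3, d4, d6, d7, d9, d10, d11, d13, d14}
… ∩ ⟦who avoided d2⟧ = {d1, d2, d3, d4, d6, d7, d9, d10, d11, d13, d14} ∩ {d2, d3, d5, d7, d8, d9, d14} = {d2, d3, d7, d9, d14}
So ⟦dancer who avoided d2⟧ = {d2, d3, d7, d9, d14}.

{d2, d3, d7, d9, d14}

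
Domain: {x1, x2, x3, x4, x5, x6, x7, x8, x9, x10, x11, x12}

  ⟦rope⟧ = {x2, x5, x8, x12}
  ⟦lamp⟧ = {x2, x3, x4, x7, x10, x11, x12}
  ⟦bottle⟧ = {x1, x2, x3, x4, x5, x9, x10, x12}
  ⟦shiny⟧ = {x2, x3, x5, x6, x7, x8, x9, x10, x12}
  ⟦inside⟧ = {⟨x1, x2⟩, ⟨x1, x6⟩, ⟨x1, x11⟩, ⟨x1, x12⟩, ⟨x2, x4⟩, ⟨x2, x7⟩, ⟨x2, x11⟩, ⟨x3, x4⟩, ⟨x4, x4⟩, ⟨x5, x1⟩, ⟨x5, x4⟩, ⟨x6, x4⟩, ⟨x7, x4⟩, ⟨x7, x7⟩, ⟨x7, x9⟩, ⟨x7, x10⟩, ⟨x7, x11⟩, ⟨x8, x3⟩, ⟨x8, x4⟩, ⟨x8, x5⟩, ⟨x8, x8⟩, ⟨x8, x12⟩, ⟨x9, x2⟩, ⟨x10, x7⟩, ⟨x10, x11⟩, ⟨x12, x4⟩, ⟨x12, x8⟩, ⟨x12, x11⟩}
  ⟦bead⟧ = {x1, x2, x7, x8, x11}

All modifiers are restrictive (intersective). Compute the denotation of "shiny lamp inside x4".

{x2, x3, x7, x12}

⟦inside x4⟧ = {x : ⟨x, x4⟩ ∈ ⟦inside⟧} = {x2, x3, x4, x5, x6, x7, x8, x12}
⟦lamp⟧ = {x2, x3, x4, x7, x10, x11, x12}
… ∩ ⟦inside x4⟧ = {x2, x3, x4, x7, x10, x11, x12} ∩ {x2, x3, x4, x5, x6, x7, x8, x12} = {x2, x3, x4, x7, x12}
… ∩ ⟦shiny⟧ = {x2, x3, x4, x7, x12} ∩ {x2, x3, x5, x6, x7, x8, x9, x10, x12} = {x2, x3, x7, x12}
So ⟦shiny lamp inside x4⟧ = {x2, x3, x7, x12}.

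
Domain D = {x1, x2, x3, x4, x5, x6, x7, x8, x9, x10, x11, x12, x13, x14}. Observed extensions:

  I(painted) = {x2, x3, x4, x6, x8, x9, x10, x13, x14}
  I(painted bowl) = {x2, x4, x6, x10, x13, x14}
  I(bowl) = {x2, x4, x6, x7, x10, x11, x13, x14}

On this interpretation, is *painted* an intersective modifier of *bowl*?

yes

⟦painted⟧ ∩ ⟦bowl⟧ = {x2, x3, x4, x6, x8, x9, x10, x13, x14} ∩ {x2, x4, x6, x7, x10, x11, x13, x14} = {x2, x4, x6, x10, x13, x14}
Observed ⟦painted bowl⟧ = {x2, x4, x6, x10, x13, x14}.
These coincide, so the modifier is intersective here.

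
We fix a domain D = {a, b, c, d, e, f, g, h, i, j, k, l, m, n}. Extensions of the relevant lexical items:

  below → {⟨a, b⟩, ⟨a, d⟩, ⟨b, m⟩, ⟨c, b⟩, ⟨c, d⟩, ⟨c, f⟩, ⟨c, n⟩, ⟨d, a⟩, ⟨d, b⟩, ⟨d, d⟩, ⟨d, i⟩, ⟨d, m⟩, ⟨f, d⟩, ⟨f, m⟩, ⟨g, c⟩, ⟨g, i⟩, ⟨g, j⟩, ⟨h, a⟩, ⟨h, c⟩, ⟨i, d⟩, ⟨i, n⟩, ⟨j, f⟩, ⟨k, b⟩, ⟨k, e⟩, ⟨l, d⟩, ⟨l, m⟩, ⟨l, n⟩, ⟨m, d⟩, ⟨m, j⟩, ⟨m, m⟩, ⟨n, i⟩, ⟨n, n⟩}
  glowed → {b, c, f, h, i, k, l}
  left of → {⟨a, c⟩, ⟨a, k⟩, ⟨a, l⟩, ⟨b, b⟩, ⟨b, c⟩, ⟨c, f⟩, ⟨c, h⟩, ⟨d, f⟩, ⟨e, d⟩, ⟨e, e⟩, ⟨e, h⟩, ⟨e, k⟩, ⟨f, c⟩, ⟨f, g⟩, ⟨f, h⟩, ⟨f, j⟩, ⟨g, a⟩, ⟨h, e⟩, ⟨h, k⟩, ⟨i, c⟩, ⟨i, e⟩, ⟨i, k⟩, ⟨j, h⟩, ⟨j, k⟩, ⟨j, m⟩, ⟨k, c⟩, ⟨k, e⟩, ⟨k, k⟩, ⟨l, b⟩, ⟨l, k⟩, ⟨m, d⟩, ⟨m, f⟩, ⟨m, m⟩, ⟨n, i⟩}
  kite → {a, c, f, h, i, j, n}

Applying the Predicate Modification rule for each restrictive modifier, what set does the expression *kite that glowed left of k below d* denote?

{i}

⟦that glowed⟧ = ⟦glowed⟧ = {b, c, f, h, i, k, l}
⟦left of k⟧ = {x : ⟨x, k⟩ ∈ ⟦left of⟧} = {a, e, h, i, j, k, l}
⟦below d⟧ = {x : ⟨x, d⟩ ∈ ⟦below⟧} = {a, c, d, f, i, l, m}
⟦kite⟧ = {a, c, f, h, i, j, n}
… ∩ ⟦that glowed⟧ = {a, c, f, h, i, j, n} ∩ {b, c, f, h, i, k, l} = {c, f, h, i}
… ∩ ⟦left of k⟧ = {c, f, h, i} ∩ {a, e, h, i, j, k, l} = {h, i}
… ∩ ⟦below d⟧ = {h, i} ∩ {a, c, d, f, i, l, m} = {i}
So ⟦kite that glowed left of k below d⟧ = {i}.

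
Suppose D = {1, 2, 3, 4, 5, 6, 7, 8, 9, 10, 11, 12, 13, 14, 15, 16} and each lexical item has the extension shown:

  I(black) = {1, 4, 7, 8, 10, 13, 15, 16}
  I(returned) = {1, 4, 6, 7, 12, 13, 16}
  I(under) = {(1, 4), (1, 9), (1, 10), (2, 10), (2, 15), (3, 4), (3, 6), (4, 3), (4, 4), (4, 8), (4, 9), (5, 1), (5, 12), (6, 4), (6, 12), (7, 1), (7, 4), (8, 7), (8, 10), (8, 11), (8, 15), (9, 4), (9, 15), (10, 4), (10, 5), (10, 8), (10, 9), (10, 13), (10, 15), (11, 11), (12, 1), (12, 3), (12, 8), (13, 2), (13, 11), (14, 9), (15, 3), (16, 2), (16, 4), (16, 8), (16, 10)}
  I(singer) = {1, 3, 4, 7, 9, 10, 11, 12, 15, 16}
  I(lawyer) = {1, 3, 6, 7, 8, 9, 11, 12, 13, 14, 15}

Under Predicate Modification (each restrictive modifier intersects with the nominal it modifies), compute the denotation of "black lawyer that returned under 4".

{1, 7}

⟦that returned⟧ = ⟦returned⟧ = {1, 4, 6, 7, 12, 13, 16}
⟦under 4⟧ = {x : ⟨x, 4⟩ ∈ ⟦under⟧} = {1, 3, 4, 6, 7, 9, 10, 16}
⟦lawyer⟧ = {1, 3, 6, 7, 8, 9, 11, 12, 13, 14, 15}
… ∩ ⟦that returned⟧ = {1, 3, 6, 7, 8, 9, 11, 12, 13, 14, 15} ∩ {1, 4, 6, 7, 12, 13, 16} = {1, 6, 7, 12, 13}
… ∩ ⟦under 4⟧ = {1, 6, 7, 12, 13} ∩ {1, 3, 4, 6, 7, 9, 10, 16} = {1, 6, 7}
… ∩ ⟦black⟧ = {1, 6, 7} ∩ {1, 4, 7, 8, 10, 13, 15, 16} = {1, 7}
So ⟦black lawyer that returned under 4⟧ = {1, 7}.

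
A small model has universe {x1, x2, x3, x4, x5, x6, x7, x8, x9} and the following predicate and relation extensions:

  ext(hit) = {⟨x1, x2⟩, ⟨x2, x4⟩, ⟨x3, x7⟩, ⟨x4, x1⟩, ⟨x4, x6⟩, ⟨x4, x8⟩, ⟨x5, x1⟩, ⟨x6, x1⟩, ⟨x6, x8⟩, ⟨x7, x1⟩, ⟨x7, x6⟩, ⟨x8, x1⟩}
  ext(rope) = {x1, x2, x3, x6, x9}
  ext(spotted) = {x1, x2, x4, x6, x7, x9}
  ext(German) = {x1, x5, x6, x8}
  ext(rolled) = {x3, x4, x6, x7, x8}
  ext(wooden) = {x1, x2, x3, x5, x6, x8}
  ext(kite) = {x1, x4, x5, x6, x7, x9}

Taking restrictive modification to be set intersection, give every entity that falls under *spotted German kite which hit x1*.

⟦which hit x1⟧ = {x : ⟨x, x1⟩ ∈ ⟦hit⟧} = {x4, x5, x6, x7, x8}
⟦kite⟧ = {x1, x4, x5, x6, x7, x9}
… ∩ ⟦which hit x1⟧ = {x1, x4, x5, x6, x7, x9} ∩ {x4, x5, x6, x7, x8} = {x4, x5, x6, x7}
… ∩ ⟦spotted⟧ = {x4, x5, x6, x7} ∩ {x1, x2, x4, x6, x7, x9} = {x4, x6, x7}
… ∩ ⟦German⟧ = {x4, x6, x7} ∩ {x1, x5, x6, x8} = {x6}
So ⟦spotted German kite which hit x1⟧ = {x6}.

{x6}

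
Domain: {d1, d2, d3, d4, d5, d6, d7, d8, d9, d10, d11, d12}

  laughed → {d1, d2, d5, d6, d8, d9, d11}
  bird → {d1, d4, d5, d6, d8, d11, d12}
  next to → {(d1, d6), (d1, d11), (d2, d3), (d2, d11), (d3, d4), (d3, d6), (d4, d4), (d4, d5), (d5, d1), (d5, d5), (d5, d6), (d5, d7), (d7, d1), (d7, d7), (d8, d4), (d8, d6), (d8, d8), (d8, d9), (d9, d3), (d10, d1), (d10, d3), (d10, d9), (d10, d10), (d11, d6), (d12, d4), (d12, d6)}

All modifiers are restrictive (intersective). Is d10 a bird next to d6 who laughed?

no

⟦next to d6⟧ = {x : ⟨x, d6⟩ ∈ ⟦next to⟧} = {d1, d3, d5, d8, d11, d12}
⟦who laughed⟧ = ⟦laughed⟧ = {d1, d2, d5, d6, d8, d9, d11}
⟦bird⟧ = {d1, d4, d5, d6, d8, d11, d12}
… ∩ ⟦next to d6⟧ = {d1, d4, d5, d6, d8, d11, d12} ∩ {d1, d3, d5, d8, d11, d12} = {d1, d5, d8, d11, d12}
… ∩ ⟦who laughed⟧ = {d1, d5, d8, d11, d12} ∩ {d1, d2, d5, d6, d8, d9, d11} = {d1, d5, d8, d11}
⟦bird next to d6 who laughed⟧ = {d1, d5, d8, d11}; d10 ∉ this set.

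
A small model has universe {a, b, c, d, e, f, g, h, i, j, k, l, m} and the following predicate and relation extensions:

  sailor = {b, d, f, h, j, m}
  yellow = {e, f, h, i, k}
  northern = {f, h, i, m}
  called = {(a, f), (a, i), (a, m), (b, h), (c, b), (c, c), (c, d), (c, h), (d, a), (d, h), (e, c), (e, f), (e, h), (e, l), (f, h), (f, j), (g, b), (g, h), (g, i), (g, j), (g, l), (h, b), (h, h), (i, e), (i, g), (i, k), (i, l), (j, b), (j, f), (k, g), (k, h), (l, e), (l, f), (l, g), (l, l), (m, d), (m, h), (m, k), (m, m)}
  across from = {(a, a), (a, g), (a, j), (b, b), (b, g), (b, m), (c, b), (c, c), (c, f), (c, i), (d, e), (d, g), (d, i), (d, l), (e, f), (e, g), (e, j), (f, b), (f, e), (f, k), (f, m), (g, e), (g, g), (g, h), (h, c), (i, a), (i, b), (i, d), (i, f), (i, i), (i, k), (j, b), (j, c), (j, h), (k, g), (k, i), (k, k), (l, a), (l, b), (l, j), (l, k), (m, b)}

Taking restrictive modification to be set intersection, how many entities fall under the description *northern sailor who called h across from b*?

⟦who called h⟧ = {x : ⟨x, h⟩ ∈ ⟦called⟧} = {b, c, d, e, f, g, h, k, m}
⟦across from b⟧ = {x : ⟨x, b⟩ ∈ ⟦across from⟧} = {b, c, f, i, j, l, m}
⟦sailor⟧ = {b, d, f, h, j, m}
… ∩ ⟦who called h⟧ = {b, d, f, h, j, m} ∩ {b, c, d, e, f, g, h, k, m} = {b, d, f, h, m}
… ∩ ⟦across from b⟧ = {b, d, f, h, m} ∩ {b, c, f, i, j, l, m} = {b, f, m}
… ∩ ⟦northern⟧ = {b, f, m} ∩ {f, h, i, m} = {f, m}
⟦northern sailor who called h across from b⟧ = {f, m}, so the cardinality is 2.

2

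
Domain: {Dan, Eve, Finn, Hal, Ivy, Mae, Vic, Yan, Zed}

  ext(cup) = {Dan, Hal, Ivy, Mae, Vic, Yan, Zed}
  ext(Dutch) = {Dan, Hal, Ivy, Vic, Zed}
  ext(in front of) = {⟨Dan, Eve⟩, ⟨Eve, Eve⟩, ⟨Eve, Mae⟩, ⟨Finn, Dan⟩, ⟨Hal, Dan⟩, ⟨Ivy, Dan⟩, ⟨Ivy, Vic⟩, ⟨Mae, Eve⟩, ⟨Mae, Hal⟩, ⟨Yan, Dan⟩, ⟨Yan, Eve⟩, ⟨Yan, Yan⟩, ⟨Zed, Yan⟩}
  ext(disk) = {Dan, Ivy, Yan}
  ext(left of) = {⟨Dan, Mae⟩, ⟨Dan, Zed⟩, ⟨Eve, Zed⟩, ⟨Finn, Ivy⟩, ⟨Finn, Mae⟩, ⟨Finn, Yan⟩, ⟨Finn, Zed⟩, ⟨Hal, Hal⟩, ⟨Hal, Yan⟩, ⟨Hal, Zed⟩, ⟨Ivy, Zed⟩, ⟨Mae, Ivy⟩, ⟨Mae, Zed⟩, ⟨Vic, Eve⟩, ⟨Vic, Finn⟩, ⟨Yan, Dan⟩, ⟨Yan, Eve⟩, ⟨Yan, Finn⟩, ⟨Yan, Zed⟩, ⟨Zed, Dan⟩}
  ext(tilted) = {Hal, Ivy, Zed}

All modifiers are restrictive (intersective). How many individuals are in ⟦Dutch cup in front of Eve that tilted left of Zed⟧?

0

⟦in front of Eve⟧ = {x : ⟨x, Eve⟩ ∈ ⟦in front of⟧} = {Dan, Eve, Mae, Yan}
⟦that tilted⟧ = ⟦tilted⟧ = {Hal, Ivy, Zed}
⟦left of Zed⟧ = {x : ⟨x, Zed⟩ ∈ ⟦left of⟧} = {Dan, Eve, Finn, Hal, Ivy, Mae, Yan}
⟦cup⟧ = {Dan, Hal, Ivy, Mae, Vic, Yan, Zed}
… ∩ ⟦in front of Eve⟧ = {Dan, Hal, Ivy, Mae, Vic, Yan, Zed} ∩ {Dan, Eve, Mae, Yan} = {Dan, Mae, Yan}
… ∩ ⟦that tilted⟧ = {Dan, Mae, Yan} ∩ {Hal, Ivy, Zed} = ∅
… ∩ ⟦left of Zed⟧ = ∅ ∩ {Dan, Eve, Finn, Hal, Ivy, Mae, Yan} = ∅
… ∩ ⟦Dutch⟧ = ∅ ∩ {Dan, Hal, Ivy, Vic, Zed} = ∅
⟦Dutch cup in front of Eve that tilted left of Zed⟧ = ∅, so the cardinality is 0.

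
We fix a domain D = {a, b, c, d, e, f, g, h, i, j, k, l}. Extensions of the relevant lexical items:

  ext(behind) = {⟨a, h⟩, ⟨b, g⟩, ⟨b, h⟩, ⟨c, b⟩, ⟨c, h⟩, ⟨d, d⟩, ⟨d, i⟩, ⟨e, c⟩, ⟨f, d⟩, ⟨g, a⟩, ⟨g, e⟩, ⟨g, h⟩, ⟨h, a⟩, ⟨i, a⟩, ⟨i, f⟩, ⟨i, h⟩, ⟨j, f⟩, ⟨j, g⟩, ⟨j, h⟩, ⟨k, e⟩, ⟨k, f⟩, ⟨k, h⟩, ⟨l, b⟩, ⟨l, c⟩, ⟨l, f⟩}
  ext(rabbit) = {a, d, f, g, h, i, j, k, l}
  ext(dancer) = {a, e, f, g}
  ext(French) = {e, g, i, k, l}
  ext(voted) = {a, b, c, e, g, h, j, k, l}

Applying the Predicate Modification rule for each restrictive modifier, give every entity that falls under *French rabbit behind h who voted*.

⟦behind h⟧ = {x : ⟨x, h⟩ ∈ ⟦behind⟧} = {a, b, c, g, i, j, k}
⟦who voted⟧ = ⟦voted⟧ = {a, b, c, e, g, h, j, k, l}
⟦rabbit⟧ = {a, d, f, g, h, i, j, k, l}
… ∩ ⟦behind h⟧ = {a, d, f, g, h, i, j, k, l} ∩ {a, b, c, g, i, j, k} = {a, g, i, j, k}
… ∩ ⟦who voted⟧ = {a, g, i, j, k} ∩ {a, b, c, e, g, h, j, k, l} = {a, g, j, k}
… ∩ ⟦French⟧ = {a, g, j, k} ∩ {e, g, i, k, l} = {g, k}
So ⟦French rabbit behind h who voted⟧ = {g, k}.

{g, k}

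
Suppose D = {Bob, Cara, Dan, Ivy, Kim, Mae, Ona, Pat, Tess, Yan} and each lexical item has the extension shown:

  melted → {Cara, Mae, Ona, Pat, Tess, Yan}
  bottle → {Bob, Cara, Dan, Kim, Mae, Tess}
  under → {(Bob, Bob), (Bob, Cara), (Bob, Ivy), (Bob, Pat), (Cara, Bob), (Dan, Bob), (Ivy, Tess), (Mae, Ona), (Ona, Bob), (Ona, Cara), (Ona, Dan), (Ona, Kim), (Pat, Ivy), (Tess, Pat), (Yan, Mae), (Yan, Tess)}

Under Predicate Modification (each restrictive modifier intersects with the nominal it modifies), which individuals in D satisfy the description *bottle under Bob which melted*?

{Cara}

⟦under Bob⟧ = {x : ⟨x, Bob⟩ ∈ ⟦under⟧} = {Bob, Cara, Dan, Ona}
⟦which melted⟧ = ⟦melted⟧ = {Cara, Mae, Ona, Pat, Tess, Yan}
⟦bottle⟧ = {Bob, Cara, Dan, Kim, Mae, Tess}
… ∩ ⟦under Bob⟧ = {Bob, Cara, Dan, Kim, Mae, Tess} ∩ {Bob, Cara, Dan, Ona} = {Bob, Cara, Dan}
… ∩ ⟦which melted⟧ = {Bob, Cara, Dan} ∩ {Cara, Mae, Ona, Pat, Tess, Yan} = {Cara}
So ⟦bottle under Bob which melted⟧ = {Cara}.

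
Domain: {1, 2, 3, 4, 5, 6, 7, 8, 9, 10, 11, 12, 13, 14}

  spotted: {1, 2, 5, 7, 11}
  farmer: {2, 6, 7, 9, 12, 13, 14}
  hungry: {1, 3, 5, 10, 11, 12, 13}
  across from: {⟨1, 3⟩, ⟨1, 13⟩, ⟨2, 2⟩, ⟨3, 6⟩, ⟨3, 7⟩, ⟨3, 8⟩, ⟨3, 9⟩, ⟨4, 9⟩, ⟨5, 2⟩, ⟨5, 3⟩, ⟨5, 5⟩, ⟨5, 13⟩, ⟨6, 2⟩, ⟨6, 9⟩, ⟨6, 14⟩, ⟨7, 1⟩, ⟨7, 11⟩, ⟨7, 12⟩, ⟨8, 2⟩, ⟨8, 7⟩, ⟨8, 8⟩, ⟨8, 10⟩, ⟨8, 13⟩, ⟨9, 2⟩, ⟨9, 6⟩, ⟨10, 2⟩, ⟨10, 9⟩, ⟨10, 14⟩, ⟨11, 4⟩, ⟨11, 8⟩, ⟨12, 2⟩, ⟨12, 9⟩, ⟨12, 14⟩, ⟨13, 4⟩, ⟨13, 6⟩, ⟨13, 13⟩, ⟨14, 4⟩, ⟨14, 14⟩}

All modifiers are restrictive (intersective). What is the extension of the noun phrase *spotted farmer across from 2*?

⟦across from 2⟧ = {x : ⟨x, 2⟩ ∈ ⟦across from⟧} = {2, 5, 6, 8, 9, 10, 12}
⟦farmer⟧ = {2, 6, 7, 9, 12, 13, 14}
… ∩ ⟦across from 2⟧ = {2, 6, 7, 9, 12, 13, 14} ∩ {2, 5, 6, 8, 9, 10, 12} = {2, 6, 9, 12}
… ∩ ⟦spotted⟧ = {2, 6, 9, 12} ∩ {1, 2, 5, 7, 11} = {2}
So ⟦spotted farmer across from 2⟧ = {2}.

{2}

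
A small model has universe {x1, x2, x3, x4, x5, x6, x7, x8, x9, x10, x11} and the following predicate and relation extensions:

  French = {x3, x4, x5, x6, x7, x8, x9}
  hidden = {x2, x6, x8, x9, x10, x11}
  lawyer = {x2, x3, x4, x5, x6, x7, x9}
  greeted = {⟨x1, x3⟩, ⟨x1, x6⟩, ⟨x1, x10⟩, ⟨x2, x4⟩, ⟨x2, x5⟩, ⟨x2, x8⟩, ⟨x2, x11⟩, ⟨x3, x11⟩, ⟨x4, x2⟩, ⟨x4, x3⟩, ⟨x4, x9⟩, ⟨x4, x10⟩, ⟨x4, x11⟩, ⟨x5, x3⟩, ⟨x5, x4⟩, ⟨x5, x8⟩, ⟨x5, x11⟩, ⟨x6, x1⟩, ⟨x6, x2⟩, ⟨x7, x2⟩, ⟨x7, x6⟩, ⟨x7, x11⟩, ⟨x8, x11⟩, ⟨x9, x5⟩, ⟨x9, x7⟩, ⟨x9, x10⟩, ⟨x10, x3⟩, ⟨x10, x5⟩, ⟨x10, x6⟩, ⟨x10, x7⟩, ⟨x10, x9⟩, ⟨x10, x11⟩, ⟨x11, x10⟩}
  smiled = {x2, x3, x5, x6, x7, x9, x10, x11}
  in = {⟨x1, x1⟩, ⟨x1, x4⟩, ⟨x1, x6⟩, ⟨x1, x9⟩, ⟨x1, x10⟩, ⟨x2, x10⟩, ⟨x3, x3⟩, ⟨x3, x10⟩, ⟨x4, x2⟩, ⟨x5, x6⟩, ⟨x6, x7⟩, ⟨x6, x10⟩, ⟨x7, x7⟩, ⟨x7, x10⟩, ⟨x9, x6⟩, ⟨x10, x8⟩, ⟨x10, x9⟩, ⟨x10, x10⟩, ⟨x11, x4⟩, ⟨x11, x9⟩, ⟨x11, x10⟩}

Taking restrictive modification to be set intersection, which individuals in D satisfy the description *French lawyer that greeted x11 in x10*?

{x3, x7}

⟦that greeted x11⟧ = {x : ⟨x, x11⟩ ∈ ⟦greeted⟧} = {x2, x3, x4, x5, x7, x8, x10}
⟦in x10⟧ = {x : ⟨x, x10⟩ ∈ ⟦in⟧} = {x1, x2, x3, x6, x7, x10, x11}
⟦lawyer⟧ = {x2, x3, x4, x5, x6, x7, x9}
… ∩ ⟦that greeted x11⟧ = {x2, x3, x4, x5, x6, x7, x9} ∩ {x2, x3, x4, x5, x7, x8, x10} = {x2, x3, x4, x5, x7}
… ∩ ⟦in x10⟧ = {x2, x3, x4, x5, x7} ∩ {x1, x2, x3, x6, x7, x10, x11} = {x2, x3, x7}
… ∩ ⟦French⟧ = {x2, x3, x7} ∩ {x3, x4, x5, x6, x7, x8, x9} = {x3, x7}
So ⟦French lawyer that greeted x11 in x10⟧ = {x3, x7}.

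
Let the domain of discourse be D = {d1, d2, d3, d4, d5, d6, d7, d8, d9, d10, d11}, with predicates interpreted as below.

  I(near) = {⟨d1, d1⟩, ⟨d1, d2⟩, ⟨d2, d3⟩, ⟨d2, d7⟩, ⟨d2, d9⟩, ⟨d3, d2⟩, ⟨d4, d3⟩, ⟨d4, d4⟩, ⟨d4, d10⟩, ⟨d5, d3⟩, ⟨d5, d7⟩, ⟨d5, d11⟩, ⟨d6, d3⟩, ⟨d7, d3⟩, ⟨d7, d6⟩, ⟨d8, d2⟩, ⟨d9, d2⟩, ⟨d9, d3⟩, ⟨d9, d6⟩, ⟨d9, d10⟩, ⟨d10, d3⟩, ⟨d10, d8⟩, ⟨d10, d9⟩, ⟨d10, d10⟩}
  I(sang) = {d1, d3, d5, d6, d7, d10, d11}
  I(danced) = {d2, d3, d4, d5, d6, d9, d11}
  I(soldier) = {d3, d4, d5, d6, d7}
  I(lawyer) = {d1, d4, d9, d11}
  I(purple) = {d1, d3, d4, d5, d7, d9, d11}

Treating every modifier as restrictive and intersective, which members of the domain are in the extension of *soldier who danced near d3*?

{d4, d5, d6}

⟦who danced⟧ = ⟦danced⟧ = {d2, d3, d4, d5, d6, d9, d11}
⟦near d3⟧ = {x : ⟨x, d3⟩ ∈ ⟦near⟧} = {d2, d4, d5, d6, d7, d9, d10}
⟦soldier⟧ = {d3, d4, d5, d6, d7}
… ∩ ⟦who danced⟧ = {d3, d4, d5, d6, d7} ∩ {d2, d3, d4, d5, d6, d9, d11} = {d3, d4, d5, d6}
… ∩ ⟦near d3⟧ = {d3, d4, d5, d6} ∩ {d2, d4, d5, d6, d7, d9, d10} = {d4, d5, d6}
So ⟦soldier who danced near d3⟧ = {d4, d5, d6}.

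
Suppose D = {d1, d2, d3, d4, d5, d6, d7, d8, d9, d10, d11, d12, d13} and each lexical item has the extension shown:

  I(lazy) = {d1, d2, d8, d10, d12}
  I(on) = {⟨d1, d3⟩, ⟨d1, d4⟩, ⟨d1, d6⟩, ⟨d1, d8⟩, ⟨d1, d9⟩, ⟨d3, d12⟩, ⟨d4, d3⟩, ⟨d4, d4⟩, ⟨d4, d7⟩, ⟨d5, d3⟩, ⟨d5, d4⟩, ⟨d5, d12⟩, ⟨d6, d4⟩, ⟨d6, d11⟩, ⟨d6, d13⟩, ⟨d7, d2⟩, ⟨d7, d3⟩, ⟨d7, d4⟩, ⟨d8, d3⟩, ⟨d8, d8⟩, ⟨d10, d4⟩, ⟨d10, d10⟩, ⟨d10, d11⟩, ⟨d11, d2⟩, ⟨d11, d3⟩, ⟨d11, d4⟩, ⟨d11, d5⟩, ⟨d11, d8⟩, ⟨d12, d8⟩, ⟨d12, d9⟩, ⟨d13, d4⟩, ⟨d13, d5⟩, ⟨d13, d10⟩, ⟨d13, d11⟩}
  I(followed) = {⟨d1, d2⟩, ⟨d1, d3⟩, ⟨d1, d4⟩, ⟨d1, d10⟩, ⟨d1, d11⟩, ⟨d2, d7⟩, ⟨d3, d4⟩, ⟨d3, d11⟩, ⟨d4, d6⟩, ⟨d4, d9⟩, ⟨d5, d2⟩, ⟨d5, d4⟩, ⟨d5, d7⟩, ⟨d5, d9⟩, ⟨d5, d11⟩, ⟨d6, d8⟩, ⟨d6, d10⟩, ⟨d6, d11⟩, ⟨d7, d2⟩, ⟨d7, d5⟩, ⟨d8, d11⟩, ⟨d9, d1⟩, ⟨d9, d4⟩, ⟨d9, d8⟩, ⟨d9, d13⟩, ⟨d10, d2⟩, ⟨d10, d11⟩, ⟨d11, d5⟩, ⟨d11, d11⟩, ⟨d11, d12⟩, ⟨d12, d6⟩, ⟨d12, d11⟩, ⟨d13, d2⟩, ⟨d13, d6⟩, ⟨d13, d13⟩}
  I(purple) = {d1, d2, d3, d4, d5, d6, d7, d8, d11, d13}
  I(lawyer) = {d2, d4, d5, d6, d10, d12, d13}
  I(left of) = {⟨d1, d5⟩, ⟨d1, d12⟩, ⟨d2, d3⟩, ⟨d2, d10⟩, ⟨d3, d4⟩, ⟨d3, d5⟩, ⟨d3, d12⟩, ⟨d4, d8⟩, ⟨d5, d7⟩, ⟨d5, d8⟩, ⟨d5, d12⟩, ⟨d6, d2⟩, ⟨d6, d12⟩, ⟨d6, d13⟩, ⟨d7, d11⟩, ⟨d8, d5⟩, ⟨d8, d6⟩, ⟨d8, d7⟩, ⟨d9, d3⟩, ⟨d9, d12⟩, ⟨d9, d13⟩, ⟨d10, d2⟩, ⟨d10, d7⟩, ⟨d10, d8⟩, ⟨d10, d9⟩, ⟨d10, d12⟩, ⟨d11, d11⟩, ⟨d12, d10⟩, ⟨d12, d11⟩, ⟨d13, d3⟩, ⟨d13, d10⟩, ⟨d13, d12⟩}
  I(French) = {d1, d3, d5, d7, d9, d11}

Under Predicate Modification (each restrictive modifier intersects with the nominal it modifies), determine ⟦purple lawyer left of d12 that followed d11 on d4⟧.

⟦left of d12⟧ = {x : ⟨x, d12⟩ ∈ ⟦left of⟧} = {d1, d3, d5, d6, d9, d10, d13}
⟦that followed d11⟧ = {x : ⟨x, d11⟩ ∈ ⟦followed⟧} = {d1, d3, d5, d6, d8, d10, d11, d12}
⟦on d4⟧ = {x : ⟨x, d4⟩ ∈ ⟦on⟧} = {d1, d4, d5, d6, d7, d10, d11, d13}
⟦lawyer⟧ = {d2, d4, d5, d6, d10, d12, d13}
… ∩ ⟦left of d12⟧ = {d2, d4, d5, d6, d10, d12, d13} ∩ {d1, d3, d5, d6, d9, d10, d13} = {d5, d6, d10, d13}
… ∩ ⟦that followed d11⟧ = {d5, d6, d10, d13} ∩ {d1, d3, d5, d6, d8, d10, d11, d12} = {d5, d6, d10}
… ∩ ⟦on d4⟧ = {d5, d6, d10} ∩ {d1, d4, d5, d6, d7, d10, d11, d13} = {d5, d6, d10}
… ∩ ⟦purple⟧ = {d5, d6, d10} ∩ {d1, d2, d3, d4, d5, d6, d7, d8, d11, d13} = {d5, d6}
So ⟦purple lawyer left of d12 that followed d11 on d4⟧ = {d5, d6}.

{d5, d6}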